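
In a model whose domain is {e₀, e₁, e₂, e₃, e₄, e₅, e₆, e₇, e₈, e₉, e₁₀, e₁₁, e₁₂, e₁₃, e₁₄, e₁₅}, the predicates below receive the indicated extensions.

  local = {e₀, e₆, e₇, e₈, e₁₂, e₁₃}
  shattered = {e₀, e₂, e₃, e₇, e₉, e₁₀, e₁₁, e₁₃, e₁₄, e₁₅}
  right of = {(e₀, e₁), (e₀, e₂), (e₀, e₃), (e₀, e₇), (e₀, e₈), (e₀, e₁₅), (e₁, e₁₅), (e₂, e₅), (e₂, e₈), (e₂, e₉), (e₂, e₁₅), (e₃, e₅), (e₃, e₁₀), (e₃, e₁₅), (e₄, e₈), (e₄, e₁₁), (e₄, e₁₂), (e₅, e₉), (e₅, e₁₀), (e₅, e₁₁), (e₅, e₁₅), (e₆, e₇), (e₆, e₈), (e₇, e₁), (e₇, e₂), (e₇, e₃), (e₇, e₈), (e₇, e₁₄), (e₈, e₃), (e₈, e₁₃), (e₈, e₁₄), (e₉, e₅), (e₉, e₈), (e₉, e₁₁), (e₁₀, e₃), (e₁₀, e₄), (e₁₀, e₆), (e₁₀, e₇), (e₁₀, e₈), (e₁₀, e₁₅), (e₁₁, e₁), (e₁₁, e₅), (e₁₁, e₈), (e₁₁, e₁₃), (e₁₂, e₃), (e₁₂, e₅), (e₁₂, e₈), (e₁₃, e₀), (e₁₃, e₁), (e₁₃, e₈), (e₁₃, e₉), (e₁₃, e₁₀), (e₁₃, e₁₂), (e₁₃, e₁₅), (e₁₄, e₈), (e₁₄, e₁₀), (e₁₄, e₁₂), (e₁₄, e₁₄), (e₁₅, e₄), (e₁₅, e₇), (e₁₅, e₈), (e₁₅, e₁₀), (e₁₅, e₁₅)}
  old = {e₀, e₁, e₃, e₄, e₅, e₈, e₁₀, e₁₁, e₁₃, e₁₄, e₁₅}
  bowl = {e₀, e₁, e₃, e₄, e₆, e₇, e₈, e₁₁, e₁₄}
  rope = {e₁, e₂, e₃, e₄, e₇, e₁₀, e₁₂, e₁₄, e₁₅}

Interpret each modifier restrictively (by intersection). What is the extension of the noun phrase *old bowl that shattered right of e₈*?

⟦that shattered⟧ = ⟦shattered⟧ = {e₀, e₂, e₃, e₇, e₉, e₁₀, e₁₁, e₁₃, e₁₄, e₁₅}
⟦right of e₈⟧ = {x : ⟨x, e₈⟩ ∈ ⟦right of⟧} = {e₀, e₂, e₄, e₆, e₇, e₉, e₁₀, e₁₁, e₁₂, e₁₃, e₁₄, e₁₅}
⟦bowl⟧ = {e₀, e₁, e₃, e₄, e₆, e₇, e₈, e₁₁, e₁₄}
… ∩ ⟦that shattered⟧ = {e₀, e₁, e₃, e₄, e₆, e₇, e₈, e₁₁, e₁₄} ∩ {e₀, e₂, e₃, e₇, e₉, e₁₀, e₁₁, e₁₃, e₁₄, e₁₅} = {e₀, e₃, e₇, e₁₁, e₁₄}
… ∩ ⟦right of e₈⟧ = {e₀, e₃, e₇, e₁₁, e₁₄} ∩ {e₀, e₂, e₄, e₆, e₇, e₉, e₁₀, e₁₁, e₁₂, e₁₃, e₁₄, e₁₅} = {e₀, e₇, e₁₁, e₁₄}
… ∩ ⟦old⟧ = {e₀, e₇, e₁₁, e₁₄} ∩ {e₀, e₁, e₃, e₄, e₅, e₈, e₁₀, e₁₁, e₁₃, e₁₄, e₁₅} = {e₀, e₁₁, e₁₄}
So ⟦old bowl that shattered right of e₈⟧ = {e₀, e₁₁, e₁₄}.

{e₀, e₁₁, e₁₄}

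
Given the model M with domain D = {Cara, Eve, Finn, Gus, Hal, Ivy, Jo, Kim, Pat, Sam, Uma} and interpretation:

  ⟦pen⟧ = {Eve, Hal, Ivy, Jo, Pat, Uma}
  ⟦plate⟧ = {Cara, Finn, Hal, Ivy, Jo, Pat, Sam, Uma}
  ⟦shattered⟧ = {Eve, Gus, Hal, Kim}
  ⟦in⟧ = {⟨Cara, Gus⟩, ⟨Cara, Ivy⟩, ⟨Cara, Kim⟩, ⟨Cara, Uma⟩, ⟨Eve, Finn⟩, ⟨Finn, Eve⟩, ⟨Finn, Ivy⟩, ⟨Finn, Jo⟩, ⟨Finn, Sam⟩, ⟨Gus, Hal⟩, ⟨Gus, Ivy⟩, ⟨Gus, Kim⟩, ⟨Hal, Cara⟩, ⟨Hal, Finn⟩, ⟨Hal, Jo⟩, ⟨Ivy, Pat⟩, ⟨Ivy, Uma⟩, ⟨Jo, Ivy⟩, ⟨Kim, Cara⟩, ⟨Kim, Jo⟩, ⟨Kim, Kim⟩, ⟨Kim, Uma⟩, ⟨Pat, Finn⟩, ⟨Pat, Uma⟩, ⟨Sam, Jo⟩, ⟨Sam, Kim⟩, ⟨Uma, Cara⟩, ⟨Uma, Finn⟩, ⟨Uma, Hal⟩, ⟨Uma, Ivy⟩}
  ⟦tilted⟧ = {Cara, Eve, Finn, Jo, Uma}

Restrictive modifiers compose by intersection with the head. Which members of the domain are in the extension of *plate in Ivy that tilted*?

⟦in Ivy⟧ = {x : ⟨x, Ivy⟩ ∈ ⟦in⟧} = {Cara, Finn, Gus, Jo, Uma}
⟦that tilted⟧ = ⟦tilted⟧ = {Cara, Eve, Finn, Jo, Uma}
⟦plate⟧ = {Cara, Finn, Hal, Ivy, Jo, Pat, Sam, Uma}
… ∩ ⟦in Ivy⟧ = {Cara, Finn, Hal, Ivy, Jo, Pat, Sam, Uma} ∩ {Cara, Finn, Gus, Jo, Uma} = {Cara, Finn, Jo, Uma}
… ∩ ⟦that tilted⟧ = {Cara, Finn, Jo, Uma} ∩ {Cara, Eve, Finn, Jo, Uma} = {Cara, Finn, Jo, Uma}
So ⟦plate in Ivy that tilted⟧ = {Cara, Finn, Jo, Uma}.

{Cara, Finn, Jo, Uma}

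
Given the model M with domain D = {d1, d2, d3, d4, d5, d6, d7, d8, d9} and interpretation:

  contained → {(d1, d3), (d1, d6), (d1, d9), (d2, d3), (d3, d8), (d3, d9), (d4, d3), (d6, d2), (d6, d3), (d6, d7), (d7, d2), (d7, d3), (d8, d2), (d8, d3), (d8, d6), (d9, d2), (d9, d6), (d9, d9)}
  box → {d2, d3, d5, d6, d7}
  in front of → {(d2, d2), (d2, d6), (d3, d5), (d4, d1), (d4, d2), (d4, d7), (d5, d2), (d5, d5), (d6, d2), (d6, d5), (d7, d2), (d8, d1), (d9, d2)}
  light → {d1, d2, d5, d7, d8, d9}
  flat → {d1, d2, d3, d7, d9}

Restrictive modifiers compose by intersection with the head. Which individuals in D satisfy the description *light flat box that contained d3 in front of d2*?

⟦that contained d3⟧ = {x : ⟨x, d3⟩ ∈ ⟦contained⟧} = {d1, d2, d4, d6, d7, d8}
⟦in front of d2⟧ = {x : ⟨x, d2⟩ ∈ ⟦in front of⟧} = {d2, d4, d5, d6, d7, d9}
⟦box⟧ = {d2, d3, d5, d6, d7}
… ∩ ⟦that contained d3⟧ = {d2, d3, d5, d6, d7} ∩ {d1, d2, d4, d6, d7, d8} = {d2, d6, d7}
… ∩ ⟦in front of d2⟧ = {d2, d6, d7} ∩ {d2, d4, d5, d6, d7, d9} = {d2, d6, d7}
… ∩ ⟦light⟧ = {d2, d6, d7} ∩ {d1, d2, d5, d7, d8, d9} = {d2, d7}
… ∩ ⟦flat⟧ = {d2, d7} ∩ {d1, d2, d3, d7, d9} = {d2, d7}
So ⟦light flat box that contained d3 in front of d2⟧ = {d2, d7}.

{d2, d7}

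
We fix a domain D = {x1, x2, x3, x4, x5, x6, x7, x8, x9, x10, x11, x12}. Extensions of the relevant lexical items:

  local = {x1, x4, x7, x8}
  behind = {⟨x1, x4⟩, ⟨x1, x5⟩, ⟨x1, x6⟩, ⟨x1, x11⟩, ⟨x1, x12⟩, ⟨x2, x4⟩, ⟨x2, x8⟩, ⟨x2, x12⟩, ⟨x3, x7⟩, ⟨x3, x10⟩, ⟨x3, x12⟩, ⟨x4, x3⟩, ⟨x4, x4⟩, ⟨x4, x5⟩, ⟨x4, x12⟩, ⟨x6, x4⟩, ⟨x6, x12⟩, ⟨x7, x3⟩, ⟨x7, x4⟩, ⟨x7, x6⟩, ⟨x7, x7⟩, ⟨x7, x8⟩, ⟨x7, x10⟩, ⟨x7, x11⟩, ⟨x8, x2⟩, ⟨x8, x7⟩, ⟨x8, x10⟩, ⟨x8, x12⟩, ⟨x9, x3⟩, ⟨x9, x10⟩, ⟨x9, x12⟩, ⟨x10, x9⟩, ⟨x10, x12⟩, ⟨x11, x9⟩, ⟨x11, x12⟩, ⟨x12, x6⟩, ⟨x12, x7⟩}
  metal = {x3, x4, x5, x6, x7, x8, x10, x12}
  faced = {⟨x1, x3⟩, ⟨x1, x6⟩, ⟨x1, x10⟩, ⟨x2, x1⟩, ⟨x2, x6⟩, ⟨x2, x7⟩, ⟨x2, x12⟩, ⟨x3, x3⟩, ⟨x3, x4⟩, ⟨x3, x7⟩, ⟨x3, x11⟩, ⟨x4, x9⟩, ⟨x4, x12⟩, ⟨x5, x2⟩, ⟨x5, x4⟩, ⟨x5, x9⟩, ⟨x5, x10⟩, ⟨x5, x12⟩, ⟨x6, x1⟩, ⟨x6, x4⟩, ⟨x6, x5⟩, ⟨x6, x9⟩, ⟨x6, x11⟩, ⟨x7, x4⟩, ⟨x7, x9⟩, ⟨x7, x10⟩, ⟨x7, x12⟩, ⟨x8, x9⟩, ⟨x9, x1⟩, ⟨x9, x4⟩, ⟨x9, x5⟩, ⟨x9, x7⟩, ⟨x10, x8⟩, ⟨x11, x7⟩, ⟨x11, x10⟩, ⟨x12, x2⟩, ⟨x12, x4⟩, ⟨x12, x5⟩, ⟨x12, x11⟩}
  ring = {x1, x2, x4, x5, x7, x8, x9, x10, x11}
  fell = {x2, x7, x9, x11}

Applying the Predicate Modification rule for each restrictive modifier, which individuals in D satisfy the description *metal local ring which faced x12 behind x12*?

{x4}

⟦which faced x12⟧ = {x : ⟨x, x12⟩ ∈ ⟦faced⟧} = {x2, x4, x5, x7}
⟦behind x12⟧ = {x : ⟨x, x12⟩ ∈ ⟦behind⟧} = {x1, x2, x3, x4, x6, x8, x9, x10, x11}
⟦ring⟧ = {x1, x2, x4, x5, x7, x8, x9, x10, x11}
… ∩ ⟦which faced x12⟧ = {x1, x2, x4, x5, x7, x8, x9, x10, x11} ∩ {x2, x4, x5, x7} = {x2, x4, x5, x7}
… ∩ ⟦behind x12⟧ = {x2, x4, x5, x7} ∩ {x1, x2, x3, x4, x6, x8, x9, x10, x11} = {x2, x4}
… ∩ ⟦metal⟧ = {x2, x4} ∩ {x3, x4, x5, x6, x7, x8, x10, x12} = {x4}
… ∩ ⟦local⟧ = {x4} ∩ {x1, x4, x7, x8} = {x4}
So ⟦metal local ring which faced x12 behind x12⟧ = {x4}.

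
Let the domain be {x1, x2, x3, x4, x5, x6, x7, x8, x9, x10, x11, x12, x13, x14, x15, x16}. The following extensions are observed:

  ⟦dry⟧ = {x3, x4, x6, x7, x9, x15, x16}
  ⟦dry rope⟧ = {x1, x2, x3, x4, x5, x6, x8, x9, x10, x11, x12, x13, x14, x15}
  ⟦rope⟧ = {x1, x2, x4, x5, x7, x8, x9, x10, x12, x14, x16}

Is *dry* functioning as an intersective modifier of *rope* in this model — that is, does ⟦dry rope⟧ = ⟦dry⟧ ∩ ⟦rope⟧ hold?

⟦dry⟧ ∩ ⟦rope⟧ = {x3, x4, x6, x7, x9, x15, x16} ∩ {x1, x2, x4, x5, x7, x8, x9, x10, x12, x14, x16} = {x4, x7, x9, x16}
Observed ⟦dry rope⟧ = {x1, x2, x3, x4, x5, x6, x8, x9, x10, x11, x12, x13, x14, x15}.
These differ, so the modifier is not intersective in this model.

no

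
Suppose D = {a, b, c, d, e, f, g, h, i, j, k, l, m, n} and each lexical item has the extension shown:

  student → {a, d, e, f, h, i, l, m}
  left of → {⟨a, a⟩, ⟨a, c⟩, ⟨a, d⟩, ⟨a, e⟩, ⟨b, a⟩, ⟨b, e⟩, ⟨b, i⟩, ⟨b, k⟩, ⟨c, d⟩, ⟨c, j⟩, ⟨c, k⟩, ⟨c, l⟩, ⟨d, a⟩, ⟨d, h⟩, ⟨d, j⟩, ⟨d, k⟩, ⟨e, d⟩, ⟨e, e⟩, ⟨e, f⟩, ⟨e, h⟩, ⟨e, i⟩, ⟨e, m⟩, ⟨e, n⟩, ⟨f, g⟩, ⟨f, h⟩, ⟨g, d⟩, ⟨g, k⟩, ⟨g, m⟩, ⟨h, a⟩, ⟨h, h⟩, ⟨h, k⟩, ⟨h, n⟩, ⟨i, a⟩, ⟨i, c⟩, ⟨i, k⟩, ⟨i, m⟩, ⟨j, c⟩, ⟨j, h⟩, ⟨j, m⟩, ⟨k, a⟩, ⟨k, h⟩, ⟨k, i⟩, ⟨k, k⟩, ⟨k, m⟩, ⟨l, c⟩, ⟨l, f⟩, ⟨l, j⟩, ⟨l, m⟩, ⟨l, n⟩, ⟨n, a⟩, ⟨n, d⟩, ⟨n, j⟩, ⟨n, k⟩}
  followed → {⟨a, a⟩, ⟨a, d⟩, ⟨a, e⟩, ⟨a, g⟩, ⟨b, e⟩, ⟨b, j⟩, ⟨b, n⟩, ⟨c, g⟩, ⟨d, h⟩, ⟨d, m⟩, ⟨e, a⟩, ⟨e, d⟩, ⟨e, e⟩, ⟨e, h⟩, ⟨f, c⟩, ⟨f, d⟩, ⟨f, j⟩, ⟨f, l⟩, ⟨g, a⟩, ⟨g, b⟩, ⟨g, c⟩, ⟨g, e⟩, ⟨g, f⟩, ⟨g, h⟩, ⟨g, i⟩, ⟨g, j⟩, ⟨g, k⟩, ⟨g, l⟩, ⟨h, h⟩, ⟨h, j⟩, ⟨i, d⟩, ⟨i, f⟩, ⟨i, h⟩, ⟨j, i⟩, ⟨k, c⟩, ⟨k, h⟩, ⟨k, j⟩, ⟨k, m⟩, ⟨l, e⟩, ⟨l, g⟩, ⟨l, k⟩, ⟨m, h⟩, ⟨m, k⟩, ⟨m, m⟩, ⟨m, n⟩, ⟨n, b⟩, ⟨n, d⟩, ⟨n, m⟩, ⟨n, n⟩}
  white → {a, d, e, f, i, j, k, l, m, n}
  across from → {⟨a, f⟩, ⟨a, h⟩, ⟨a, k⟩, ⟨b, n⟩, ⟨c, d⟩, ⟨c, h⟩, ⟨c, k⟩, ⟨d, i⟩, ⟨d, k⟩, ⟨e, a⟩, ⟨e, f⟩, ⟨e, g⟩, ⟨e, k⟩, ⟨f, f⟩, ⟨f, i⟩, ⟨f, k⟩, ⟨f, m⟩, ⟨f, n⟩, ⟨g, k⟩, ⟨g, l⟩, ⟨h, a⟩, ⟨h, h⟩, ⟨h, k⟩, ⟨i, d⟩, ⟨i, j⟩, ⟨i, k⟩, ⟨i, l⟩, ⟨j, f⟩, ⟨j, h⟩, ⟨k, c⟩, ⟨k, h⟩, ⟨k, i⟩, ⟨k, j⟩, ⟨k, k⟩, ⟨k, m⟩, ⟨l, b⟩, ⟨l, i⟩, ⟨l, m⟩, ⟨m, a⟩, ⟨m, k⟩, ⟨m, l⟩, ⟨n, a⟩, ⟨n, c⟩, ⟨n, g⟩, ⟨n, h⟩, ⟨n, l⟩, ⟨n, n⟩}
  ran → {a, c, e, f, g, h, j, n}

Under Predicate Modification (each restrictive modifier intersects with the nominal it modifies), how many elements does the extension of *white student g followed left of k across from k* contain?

⟦g followed⟧ = {x : ⟨g, x⟩ ∈ ⟦followed⟧} = {a, b, c, e, f, h, i, j, k, l}
⟦left of k⟧ = {x : ⟨x, k⟩ ∈ ⟦left of⟧} = {b, c, d, g, h, i, k, n}
⟦across from k⟧ = {x : ⟨x, k⟩ ∈ ⟦across from⟧} = {a, c, d, e, f, g, h, i, k, m}
⟦student⟧ = {a, d, e, f, h, i, l, m}
… ∩ ⟦g followed⟧ = {a, d, e, f, h, i, l, m} ∩ {a, b, c, e, f, h, i, j, k, l} = {a, e, f, h, i, l}
… ∩ ⟦left of k⟧ = {a, e, f, h, i, l} ∩ {b, c, d, g, h, i, k, n} = {h, i}
… ∩ ⟦across from k⟧ = {h, i} ∩ {a, c, d, e, f, g, h, i, k, m} = {h, i}
… ∩ ⟦white⟧ = {h, i} ∩ {a, d, e, f, i, j, k, l, m, n} = {i}
⟦white student g followed left of k across from k⟧ = {i}, so the cardinality is 1.

1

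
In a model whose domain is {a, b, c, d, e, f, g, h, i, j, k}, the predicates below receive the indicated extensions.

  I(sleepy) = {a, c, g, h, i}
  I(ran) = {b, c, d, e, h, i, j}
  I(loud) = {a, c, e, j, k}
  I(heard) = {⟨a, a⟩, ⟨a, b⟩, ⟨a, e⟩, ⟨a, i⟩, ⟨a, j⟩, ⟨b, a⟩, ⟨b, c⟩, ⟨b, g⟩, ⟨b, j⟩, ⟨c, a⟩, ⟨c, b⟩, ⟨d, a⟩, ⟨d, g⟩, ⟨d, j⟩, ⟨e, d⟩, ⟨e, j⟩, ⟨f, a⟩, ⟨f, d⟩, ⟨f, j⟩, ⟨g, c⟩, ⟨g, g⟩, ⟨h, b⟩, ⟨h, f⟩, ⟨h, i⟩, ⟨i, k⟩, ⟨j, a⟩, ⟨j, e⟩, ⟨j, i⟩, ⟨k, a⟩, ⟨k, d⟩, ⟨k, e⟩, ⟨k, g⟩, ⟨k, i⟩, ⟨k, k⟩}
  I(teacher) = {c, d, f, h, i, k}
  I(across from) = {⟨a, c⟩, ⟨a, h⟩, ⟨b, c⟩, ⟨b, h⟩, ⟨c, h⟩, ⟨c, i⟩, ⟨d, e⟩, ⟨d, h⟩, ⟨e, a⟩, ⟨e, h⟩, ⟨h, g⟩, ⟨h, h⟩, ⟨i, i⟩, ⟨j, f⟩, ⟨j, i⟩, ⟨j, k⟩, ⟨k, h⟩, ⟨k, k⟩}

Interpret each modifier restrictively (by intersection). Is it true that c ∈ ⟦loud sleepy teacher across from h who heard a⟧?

⟦across from h⟧ = {x : ⟨x, h⟩ ∈ ⟦across from⟧} = {a, b, c, d, e, h, k}
⟦who heard a⟧ = {x : ⟨x, a⟩ ∈ ⟦heard⟧} = {a, b, c, d, f, j, k}
⟦teacher⟧ = {c, d, f, h, i, k}
… ∩ ⟦across from h⟧ = {c, d, f, h, i, k} ∩ {a, b, c, d, e, h, k} = {c, d, h, k}
… ∩ ⟦who heard a⟧ = {c, d, h, k} ∩ {a, b, c, d, f, j, k} = {c, d, k}
… ∩ ⟦loud⟧ = {c, d, k} ∩ {a, c, e, j, k} = {c, k}
… ∩ ⟦sleepy⟧ = {c, k} ∩ {a, c, g, h, i} = {c}
⟦loud sleepy teacher across from h who heard a⟧ = {c}; c ∈ this set.

yes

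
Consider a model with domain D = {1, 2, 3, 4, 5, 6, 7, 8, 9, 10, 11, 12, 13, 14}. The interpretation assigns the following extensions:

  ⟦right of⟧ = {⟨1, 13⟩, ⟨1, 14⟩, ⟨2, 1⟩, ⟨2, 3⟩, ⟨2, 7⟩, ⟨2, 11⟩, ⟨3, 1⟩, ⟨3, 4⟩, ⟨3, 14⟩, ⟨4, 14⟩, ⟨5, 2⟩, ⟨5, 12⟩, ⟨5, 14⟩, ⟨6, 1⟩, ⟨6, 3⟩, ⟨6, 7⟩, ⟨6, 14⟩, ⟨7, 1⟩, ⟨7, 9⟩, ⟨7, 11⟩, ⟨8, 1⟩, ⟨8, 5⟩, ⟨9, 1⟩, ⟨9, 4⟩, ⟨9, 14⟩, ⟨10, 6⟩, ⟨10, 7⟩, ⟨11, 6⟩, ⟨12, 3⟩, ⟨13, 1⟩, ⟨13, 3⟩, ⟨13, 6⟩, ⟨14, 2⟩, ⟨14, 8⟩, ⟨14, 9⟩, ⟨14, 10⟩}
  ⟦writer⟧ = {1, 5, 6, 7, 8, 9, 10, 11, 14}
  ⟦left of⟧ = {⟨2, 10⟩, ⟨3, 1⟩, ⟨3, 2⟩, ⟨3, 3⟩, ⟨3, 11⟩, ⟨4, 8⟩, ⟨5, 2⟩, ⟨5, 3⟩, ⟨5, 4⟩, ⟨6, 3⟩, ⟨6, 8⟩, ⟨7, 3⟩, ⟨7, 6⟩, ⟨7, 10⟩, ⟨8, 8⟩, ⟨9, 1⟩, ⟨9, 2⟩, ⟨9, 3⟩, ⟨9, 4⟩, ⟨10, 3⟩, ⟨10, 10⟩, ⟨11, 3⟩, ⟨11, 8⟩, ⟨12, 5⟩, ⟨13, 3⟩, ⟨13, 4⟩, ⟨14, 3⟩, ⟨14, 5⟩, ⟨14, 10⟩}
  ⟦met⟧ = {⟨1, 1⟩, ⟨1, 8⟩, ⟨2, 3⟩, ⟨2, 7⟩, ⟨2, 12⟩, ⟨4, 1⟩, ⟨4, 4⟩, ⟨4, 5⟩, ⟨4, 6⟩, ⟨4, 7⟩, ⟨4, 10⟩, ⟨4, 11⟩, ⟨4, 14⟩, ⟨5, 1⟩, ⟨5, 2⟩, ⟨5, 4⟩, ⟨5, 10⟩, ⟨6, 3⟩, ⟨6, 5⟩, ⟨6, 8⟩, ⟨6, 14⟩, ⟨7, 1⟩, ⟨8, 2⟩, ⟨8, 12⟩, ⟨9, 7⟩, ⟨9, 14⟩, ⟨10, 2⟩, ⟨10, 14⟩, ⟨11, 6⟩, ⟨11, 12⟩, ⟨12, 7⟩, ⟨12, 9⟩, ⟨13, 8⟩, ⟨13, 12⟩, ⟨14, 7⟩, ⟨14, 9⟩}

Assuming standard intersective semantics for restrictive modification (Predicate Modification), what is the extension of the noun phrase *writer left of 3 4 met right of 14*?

{5, 6}

⟦left of 3⟧ = {x : ⟨x, 3⟩ ∈ ⟦left of⟧} = {3, 5, 6, 7, 9, 10, 11, 13, 14}
⟦4 met⟧ = {x : ⟨4, x⟩ ∈ ⟦met⟧} = {1, 4, 5, 6, 7, 10, 11, 14}
⟦right of 14⟧ = {x : ⟨x, 14⟩ ∈ ⟦right of⟧} = {1, 3, 4, 5, 6, 9}
⟦writer⟧ = {1, 5, 6, 7, 8, 9, 10, 11, 14}
… ∩ ⟦left of 3⟧ = {1, 5, 6, 7, 8, 9, 10, 11, 14} ∩ {3, 5, 6, 7, 9, 10, 11, 13, 14} = {5, 6, 7, 9, 10, 11, 14}
… ∩ ⟦4 met⟧ = {5, 6, 7, 9, 10, 11, 14} ∩ {1, 4, 5, 6, 7, 10, 11, 14} = {5, 6, 7, 10, 11, 14}
… ∩ ⟦right of 14⟧ = {5, 6, 7, 10, 11, 14} ∩ {1, 3, 4, 5, 6, 9} = {5, 6}
So ⟦writer left of 3 4 met right of 14⟧ = {5, 6}.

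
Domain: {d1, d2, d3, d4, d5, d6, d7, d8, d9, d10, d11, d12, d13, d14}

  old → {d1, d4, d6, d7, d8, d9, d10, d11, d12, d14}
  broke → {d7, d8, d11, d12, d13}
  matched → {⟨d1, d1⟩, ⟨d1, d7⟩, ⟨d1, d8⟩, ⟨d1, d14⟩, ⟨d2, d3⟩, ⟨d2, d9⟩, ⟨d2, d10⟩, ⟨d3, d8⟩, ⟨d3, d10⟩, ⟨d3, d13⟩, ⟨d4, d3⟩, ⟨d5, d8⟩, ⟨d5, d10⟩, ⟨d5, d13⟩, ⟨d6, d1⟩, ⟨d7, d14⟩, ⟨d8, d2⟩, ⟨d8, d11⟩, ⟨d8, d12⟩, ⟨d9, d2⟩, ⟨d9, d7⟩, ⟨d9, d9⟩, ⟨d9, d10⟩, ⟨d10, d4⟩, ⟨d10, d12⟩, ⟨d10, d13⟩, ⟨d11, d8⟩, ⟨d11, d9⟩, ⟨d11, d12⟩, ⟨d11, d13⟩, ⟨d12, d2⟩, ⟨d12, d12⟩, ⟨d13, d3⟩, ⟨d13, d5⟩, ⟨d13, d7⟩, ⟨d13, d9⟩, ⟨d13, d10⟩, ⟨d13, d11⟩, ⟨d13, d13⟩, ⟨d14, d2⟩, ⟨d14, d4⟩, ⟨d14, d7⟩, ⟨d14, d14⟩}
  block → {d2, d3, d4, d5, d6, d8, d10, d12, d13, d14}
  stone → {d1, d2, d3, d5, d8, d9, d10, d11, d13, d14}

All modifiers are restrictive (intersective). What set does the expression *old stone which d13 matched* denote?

⟦which d13 matched⟧ = {x : ⟨d13, x⟩ ∈ ⟦matched⟧} = {d3, d5, d7, d9, d10, d11, d13}
⟦stone⟧ = {d1, d2, d3, d5, d8, d9, d10, d11, d13, d14}
… ∩ ⟦which d13 matched⟧ = {d1, d2, d3, d5, d8, d9, d10, d11, d13, d14} ∩ {d3, d5, d7, d9, d10, d11, d13} = {d3, d5, d9, d10, d11, d13}
… ∩ ⟦old⟧ = {d3, d5, d9, d10, d11, d13} ∩ {d1, d4, d6, d7, d8, d9, d10, d11, d12, d14} = {d9, d10, d11}
So ⟦old stone which d13 matched⟧ = {d9, d10, d11}.

{d9, d10, d11}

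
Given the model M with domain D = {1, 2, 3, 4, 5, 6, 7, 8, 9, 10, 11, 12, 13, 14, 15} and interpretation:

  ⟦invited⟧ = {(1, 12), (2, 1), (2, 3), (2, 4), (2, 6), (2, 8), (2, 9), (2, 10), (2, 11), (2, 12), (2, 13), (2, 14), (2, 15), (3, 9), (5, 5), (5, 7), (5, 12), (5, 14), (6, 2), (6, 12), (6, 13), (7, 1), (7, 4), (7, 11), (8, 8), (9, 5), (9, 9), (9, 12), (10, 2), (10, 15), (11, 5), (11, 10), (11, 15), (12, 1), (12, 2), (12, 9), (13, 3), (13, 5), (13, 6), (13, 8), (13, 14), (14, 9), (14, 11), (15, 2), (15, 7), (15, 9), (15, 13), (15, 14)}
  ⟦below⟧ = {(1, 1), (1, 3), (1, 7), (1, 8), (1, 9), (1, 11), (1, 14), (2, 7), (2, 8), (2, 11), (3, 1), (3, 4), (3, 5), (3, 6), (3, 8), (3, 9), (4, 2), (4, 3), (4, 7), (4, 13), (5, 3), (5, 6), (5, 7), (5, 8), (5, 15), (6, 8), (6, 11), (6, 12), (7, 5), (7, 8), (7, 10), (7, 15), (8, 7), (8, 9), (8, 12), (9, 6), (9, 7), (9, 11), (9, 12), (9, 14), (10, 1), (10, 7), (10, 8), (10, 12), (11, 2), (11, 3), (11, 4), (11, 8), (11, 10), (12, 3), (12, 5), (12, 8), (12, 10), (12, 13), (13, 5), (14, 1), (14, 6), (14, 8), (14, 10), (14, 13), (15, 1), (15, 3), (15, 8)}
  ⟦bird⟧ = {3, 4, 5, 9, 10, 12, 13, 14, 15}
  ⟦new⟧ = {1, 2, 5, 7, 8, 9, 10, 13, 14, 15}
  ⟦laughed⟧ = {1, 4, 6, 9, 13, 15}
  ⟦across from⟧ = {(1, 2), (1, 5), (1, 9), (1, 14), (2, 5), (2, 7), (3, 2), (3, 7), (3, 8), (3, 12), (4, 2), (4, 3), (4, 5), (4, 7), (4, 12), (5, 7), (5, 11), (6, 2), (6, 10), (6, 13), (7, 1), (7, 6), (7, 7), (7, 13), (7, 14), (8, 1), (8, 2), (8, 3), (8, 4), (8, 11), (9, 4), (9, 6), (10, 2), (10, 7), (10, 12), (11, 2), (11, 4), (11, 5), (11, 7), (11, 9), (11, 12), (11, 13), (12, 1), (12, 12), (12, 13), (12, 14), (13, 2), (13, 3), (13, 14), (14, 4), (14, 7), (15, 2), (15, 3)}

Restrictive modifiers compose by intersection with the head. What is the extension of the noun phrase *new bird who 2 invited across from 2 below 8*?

⟦who 2 invited⟧ = {x : ⟨2, x⟩ ∈ ⟦invited⟧} = {1, 3, 4, 6, 8, 9, 10, 11, 12, 13, 14, 15}
⟦across from 2⟧ = {x : ⟨x, 2⟩ ∈ ⟦across from⟧} = {1, 3, 4, 6, 8, 10, 11, 13, 15}
⟦below 8⟧ = {x : ⟨x, 8⟩ ∈ ⟦below⟧} = {1, 2, 3, 5, 6, 7, 10, 11, 12, 14, 15}
⟦bird⟧ = {3, 4, 5, 9, 10, 12, 13, 14, 15}
… ∩ ⟦who 2 invited⟧ = {3, 4, 5, 9, 10, 12, 13, 14, 15} ∩ {1, 3, 4, 6, 8, 9, 10, 11, 12, 13, 14, 15} = {3, 4, 9, 10, 12, 13, 14, 15}
… ∩ ⟦across from 2⟧ = {3, 4, 9, 10, 12, 13, 14, 15} ∩ {1, 3, 4, 6, 8, 10, 11, 13, 15} = {3, 4, 10, 13, 15}
… ∩ ⟦below 8⟧ = {3, 4, 10, 13, 15} ∩ {1, 2, 3, 5, 6, 7, 10, 11, 12, 14, 15} = {3, 10, 15}
… ∩ ⟦new⟧ = {3, 10, 15} ∩ {1, 2, 5, 7, 8, 9, 10, 13, 14, 15} = {10, 15}
So ⟦new bird who 2 invited across from 2 below 8⟧ = {10, 15}.

{10, 15}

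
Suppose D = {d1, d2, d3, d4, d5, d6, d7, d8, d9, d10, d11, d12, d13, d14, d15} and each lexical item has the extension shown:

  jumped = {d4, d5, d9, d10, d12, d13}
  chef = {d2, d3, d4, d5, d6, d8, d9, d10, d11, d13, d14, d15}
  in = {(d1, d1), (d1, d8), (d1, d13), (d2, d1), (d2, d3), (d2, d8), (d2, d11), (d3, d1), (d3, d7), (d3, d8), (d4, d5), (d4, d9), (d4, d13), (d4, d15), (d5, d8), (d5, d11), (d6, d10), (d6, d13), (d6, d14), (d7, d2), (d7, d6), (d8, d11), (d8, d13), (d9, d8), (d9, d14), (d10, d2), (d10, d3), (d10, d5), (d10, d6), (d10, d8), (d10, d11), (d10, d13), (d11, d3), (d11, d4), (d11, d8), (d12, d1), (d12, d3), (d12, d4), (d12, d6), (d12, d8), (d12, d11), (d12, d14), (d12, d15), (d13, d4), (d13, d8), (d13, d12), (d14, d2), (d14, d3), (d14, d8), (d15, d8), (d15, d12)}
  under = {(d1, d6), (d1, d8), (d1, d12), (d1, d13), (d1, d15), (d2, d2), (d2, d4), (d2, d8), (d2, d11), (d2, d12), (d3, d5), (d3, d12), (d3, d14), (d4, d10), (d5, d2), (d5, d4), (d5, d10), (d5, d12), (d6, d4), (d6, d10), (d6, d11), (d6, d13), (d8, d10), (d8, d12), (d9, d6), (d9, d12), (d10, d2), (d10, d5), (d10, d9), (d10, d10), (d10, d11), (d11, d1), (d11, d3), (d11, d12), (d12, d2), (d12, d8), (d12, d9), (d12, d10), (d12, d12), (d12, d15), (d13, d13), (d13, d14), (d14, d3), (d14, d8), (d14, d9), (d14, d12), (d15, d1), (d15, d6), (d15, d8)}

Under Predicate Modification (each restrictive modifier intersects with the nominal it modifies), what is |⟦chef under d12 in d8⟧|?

6

⟦under d12⟧ = {x : ⟨x, d12⟩ ∈ ⟦under⟧} = {d1, d2, d3, d5, d8, d9, d11, d12, d14}
⟦in d8⟧ = {x : ⟨x, d8⟩ ∈ ⟦in⟧} = {d1, d2, d3, d5, d9, d10, d11, d12, d13, d14, d15}
⟦chef⟧ = {d2, d3, d4, d5, d6, d8, d9, d10, d11, d13, d14, d15}
… ∩ ⟦under d12⟧ = {d2, d3, d4, d5, d6, d8, d9, d10, d11, d13, d14, d15} ∩ {d1, d2, d3, d5, d8, d9, d11, d12, d14} = {d2, d3, d5, d8, d9, d11, d14}
… ∩ ⟦in d8⟧ = {d2, d3, d5, d8, d9, d11, d14} ∩ {d1, d2, d3, d5, d9, d10, d11, d12, d13, d14, d15} = {d2, d3, d5, d9, d11, d14}
⟦chef under d12 in d8⟧ = {d2, d3, d5, d9, d11, d14}, so the cardinality is 6.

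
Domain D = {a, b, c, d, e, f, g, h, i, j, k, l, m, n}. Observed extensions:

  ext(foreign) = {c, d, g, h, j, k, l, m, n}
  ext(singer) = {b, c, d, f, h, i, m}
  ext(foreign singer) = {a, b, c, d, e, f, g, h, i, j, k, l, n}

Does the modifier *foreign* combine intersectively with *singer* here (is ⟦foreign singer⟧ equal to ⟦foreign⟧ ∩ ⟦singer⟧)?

⟦foreign⟧ ∩ ⟦singer⟧ = {c, d, g, h, j, k, l, m, n} ∩ {b, c, d, f, h, i, m} = {c, d, h, m}
Observed ⟦foreign singer⟧ = {a, b, c, d, e, f, g, h, i, j, k, l, n}.
These differ, so the modifier is not intersective in this model.

no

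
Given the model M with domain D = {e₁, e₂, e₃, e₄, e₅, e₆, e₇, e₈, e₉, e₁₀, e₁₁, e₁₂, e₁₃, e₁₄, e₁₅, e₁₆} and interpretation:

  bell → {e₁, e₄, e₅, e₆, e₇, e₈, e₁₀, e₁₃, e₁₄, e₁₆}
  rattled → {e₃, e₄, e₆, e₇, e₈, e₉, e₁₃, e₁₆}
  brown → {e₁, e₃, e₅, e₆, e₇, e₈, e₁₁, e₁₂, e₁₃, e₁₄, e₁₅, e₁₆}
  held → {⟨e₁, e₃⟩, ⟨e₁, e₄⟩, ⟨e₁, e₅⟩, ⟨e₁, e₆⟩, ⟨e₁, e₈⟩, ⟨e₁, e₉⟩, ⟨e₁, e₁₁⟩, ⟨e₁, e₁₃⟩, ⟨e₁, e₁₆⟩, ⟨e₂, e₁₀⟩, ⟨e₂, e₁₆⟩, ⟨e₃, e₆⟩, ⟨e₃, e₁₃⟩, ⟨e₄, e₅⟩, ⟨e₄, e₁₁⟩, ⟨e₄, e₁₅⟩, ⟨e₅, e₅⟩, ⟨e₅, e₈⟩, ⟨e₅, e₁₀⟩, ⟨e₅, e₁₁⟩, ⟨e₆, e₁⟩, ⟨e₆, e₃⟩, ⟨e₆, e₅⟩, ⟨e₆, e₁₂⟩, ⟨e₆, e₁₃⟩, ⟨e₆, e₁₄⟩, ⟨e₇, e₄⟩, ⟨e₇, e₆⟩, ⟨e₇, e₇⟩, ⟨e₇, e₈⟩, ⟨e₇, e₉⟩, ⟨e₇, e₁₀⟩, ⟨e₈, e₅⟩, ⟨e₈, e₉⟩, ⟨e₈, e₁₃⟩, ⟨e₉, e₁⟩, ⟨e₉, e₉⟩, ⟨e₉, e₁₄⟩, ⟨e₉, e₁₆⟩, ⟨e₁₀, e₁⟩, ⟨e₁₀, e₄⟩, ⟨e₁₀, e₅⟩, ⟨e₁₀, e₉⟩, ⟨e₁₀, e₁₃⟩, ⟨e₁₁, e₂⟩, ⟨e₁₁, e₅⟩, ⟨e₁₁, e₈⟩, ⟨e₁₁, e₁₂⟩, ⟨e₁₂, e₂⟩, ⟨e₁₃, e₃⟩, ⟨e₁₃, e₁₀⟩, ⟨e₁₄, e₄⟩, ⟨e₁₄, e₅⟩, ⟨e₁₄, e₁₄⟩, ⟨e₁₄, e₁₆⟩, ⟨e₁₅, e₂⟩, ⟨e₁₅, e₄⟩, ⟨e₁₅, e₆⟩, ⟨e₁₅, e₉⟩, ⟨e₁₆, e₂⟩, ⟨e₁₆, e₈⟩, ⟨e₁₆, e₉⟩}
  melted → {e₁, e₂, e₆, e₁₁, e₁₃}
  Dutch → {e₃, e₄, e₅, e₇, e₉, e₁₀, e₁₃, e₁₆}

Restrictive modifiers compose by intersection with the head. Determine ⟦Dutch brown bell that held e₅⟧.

⟦that held e₅⟧ = {x : ⟨x, e₅⟩ ∈ ⟦held⟧} = {e₁, e₄, e₅, e₆, e₈, e₁₀, e₁₁, e₁₄}
⟦bell⟧ = {e₁, e₄, e₅, e₆, e₇, e₈, e₁₀, e₁₃, e₁₄, e₁₆}
… ∩ ⟦that held e₅⟧ = {e₁, e₄, e₅, e₆, e₇, e₈, e₁₀, e₁₃, e₁₄, e₁₆} ∩ {e₁, e₄, e₅, e₆, e₈, e₁₀, e₁₁, e₁₄} = {e₁, e₄, e₅, e₆, e₈, e₁₀, e₁₄}
… ∩ ⟦Dutch⟧ = {e₁, e₄, e₅, e₆, e₈, e₁₀, e₁₄} ∩ {e₃, e₄, e₅, e₇, e₉, e₁₀, e₁₃, e₁₆} = {e₄, e₅, e₁₀}
… ∩ ⟦brown⟧ = {e₄, e₅, e₁₀} ∩ {e₁, e₃, e₅, e₆, e₇, e₈, e₁₁, e₁₂, e₁₃, e₁₄, e₁₅, e₁₆} = {e₅}
So ⟦Dutch brown bell that held e₅⟧ = {e₅}.

{e₅}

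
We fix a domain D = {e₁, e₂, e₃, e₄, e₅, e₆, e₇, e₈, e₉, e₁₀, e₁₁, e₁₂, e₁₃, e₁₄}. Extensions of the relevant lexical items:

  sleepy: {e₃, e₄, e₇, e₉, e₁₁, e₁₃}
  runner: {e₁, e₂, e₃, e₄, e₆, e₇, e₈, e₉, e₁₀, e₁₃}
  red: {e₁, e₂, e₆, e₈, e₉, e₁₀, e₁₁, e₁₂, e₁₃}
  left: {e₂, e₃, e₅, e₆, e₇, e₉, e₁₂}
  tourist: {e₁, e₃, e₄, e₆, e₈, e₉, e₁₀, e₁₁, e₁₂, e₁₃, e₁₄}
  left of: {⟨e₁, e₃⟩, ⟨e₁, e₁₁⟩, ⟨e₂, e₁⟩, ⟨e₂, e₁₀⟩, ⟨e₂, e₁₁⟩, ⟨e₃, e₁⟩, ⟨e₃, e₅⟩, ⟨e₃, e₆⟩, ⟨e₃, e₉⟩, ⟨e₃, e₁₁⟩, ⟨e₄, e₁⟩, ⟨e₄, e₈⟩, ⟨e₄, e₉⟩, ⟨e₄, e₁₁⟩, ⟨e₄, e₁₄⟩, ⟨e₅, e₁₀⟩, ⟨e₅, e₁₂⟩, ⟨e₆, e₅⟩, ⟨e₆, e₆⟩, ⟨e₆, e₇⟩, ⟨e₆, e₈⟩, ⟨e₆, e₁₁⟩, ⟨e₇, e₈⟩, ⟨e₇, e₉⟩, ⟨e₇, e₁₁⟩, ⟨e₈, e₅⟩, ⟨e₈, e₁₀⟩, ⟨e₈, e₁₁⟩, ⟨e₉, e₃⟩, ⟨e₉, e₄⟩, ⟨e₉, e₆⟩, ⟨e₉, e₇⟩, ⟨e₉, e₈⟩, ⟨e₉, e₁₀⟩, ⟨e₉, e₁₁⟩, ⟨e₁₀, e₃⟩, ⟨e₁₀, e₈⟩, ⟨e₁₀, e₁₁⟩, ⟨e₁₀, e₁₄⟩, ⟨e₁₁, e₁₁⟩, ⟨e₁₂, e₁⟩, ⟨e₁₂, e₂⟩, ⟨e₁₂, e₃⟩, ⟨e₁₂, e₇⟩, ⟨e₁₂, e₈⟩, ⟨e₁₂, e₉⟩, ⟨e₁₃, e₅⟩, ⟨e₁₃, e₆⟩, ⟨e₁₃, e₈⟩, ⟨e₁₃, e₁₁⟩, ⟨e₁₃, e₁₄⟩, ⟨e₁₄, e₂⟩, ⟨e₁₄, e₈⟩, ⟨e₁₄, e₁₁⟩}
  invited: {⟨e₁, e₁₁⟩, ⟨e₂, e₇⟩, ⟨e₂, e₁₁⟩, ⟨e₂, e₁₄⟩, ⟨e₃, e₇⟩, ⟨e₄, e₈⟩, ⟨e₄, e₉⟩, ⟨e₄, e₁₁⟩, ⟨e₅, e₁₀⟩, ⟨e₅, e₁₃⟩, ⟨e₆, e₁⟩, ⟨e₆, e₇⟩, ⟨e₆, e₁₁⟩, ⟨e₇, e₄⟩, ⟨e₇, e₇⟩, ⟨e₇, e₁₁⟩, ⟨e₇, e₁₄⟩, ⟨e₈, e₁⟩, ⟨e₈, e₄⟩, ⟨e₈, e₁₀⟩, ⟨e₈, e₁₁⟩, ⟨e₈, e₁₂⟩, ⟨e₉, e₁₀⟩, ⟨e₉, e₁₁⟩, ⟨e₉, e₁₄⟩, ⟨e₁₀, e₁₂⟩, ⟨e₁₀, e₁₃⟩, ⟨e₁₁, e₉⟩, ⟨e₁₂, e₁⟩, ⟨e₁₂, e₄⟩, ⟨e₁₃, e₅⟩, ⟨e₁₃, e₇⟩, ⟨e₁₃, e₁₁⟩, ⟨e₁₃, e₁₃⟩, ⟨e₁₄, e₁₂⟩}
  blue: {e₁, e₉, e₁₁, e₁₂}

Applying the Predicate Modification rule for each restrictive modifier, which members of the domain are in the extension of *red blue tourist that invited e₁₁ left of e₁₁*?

⟦that invited e₁₁⟧ = {x : ⟨x, e₁₁⟩ ∈ ⟦invited⟧} = {e₁, e₂, e₄, e₆, e₇, e₈, e₉, e₁₃}
⟦left of e₁₁⟧ = {x : ⟨x, e₁₁⟩ ∈ ⟦left of⟧} = {e₁, e₂, e₃, e₄, e₆, e₇, e₈, e₉, e₁₀, e₁₁, e₁₃, e₁₄}
⟦tourist⟧ = {e₁, e₃, e₄, e₆, e₈, e₉, e₁₀, e₁₁, e₁₂, e₁₃, e₁₄}
… ∩ ⟦that invited e₁₁⟧ = {e₁, e₃, e₄, e₆, e₈, e₉, e₁₀, e₁₁, e₁₂, e₁₃, e₁₄} ∩ {e₁, e₂, e₄, e₆, e₇, e₈, e₉, e₁₃} = {e₁, e₄, e₆, e₈, e₉, e₁₃}
… ∩ ⟦left of e₁₁⟧ = {e₁, e₄, e₆, e₈, e₉, e₁₃} ∩ {e₁, e₂, e₃, e₄, e₆, e₇, e₈, e₉, e₁₀, e₁₁, e₁₃, e₁₄} = {e₁, e₄, e₆, e₈, e₉, e₁₃}
… ∩ ⟦red⟧ = {e₁, e₄, e₆, e₈, e₉, e₁₃} ∩ {e₁, e₂, e₆, e₈, e₉, e₁₀, e₁₁, e₁₂, e₁₃} = {e₁, e₆, e₈, e₉, e₁₃}
… ∩ ⟦blue⟧ = {e₁, e₆, e₈, e₉, e₁₃} ∩ {e₁, e₉, e₁₁, e₁₂} = {e₁, e₉}
So ⟦red blue tourist that invited e₁₁ left of e₁₁⟧ = {e₁, e₉}.

{e₁, e₉}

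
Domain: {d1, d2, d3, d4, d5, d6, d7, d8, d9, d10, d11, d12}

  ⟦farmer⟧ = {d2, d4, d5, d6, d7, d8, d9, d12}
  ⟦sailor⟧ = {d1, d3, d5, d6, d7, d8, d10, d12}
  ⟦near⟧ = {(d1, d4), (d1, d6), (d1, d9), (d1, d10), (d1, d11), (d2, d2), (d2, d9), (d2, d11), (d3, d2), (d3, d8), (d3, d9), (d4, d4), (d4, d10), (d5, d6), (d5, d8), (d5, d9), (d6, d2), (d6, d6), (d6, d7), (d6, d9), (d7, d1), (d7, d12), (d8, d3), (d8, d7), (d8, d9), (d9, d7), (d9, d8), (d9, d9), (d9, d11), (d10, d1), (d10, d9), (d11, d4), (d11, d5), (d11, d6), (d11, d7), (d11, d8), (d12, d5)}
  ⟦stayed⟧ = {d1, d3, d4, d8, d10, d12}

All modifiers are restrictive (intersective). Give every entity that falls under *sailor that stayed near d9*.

⟦that stayed⟧ = ⟦stayed⟧ = {d1, d3, d4, d8, d10, d12}
⟦near d9⟧ = {x : ⟨x, d9⟩ ∈ ⟦near⟧} = {d1, d2, d3, d5, d6, d8, d9, d10}
⟦sailor⟧ = {d1, d3, d5, d6, d7, d8, d10, d12}
… ∩ ⟦that stayed⟧ = {d1, d3, d5, d6, d7, d8, d10, d12} ∩ {d1, d3, d4, d8, d10, d12} = {d1, d3, d8, d10, d12}
… ∩ ⟦near d9⟧ = {d1, d3, d8, d10, d12} ∩ {d1, d2, d3, d5, d6, d8, d9, d10} = {d1, d3, d8, d10}
So ⟦sailor that stayed near d9⟧ = {d1, d3, d8, d10}.

{d1, d3, d8, d10}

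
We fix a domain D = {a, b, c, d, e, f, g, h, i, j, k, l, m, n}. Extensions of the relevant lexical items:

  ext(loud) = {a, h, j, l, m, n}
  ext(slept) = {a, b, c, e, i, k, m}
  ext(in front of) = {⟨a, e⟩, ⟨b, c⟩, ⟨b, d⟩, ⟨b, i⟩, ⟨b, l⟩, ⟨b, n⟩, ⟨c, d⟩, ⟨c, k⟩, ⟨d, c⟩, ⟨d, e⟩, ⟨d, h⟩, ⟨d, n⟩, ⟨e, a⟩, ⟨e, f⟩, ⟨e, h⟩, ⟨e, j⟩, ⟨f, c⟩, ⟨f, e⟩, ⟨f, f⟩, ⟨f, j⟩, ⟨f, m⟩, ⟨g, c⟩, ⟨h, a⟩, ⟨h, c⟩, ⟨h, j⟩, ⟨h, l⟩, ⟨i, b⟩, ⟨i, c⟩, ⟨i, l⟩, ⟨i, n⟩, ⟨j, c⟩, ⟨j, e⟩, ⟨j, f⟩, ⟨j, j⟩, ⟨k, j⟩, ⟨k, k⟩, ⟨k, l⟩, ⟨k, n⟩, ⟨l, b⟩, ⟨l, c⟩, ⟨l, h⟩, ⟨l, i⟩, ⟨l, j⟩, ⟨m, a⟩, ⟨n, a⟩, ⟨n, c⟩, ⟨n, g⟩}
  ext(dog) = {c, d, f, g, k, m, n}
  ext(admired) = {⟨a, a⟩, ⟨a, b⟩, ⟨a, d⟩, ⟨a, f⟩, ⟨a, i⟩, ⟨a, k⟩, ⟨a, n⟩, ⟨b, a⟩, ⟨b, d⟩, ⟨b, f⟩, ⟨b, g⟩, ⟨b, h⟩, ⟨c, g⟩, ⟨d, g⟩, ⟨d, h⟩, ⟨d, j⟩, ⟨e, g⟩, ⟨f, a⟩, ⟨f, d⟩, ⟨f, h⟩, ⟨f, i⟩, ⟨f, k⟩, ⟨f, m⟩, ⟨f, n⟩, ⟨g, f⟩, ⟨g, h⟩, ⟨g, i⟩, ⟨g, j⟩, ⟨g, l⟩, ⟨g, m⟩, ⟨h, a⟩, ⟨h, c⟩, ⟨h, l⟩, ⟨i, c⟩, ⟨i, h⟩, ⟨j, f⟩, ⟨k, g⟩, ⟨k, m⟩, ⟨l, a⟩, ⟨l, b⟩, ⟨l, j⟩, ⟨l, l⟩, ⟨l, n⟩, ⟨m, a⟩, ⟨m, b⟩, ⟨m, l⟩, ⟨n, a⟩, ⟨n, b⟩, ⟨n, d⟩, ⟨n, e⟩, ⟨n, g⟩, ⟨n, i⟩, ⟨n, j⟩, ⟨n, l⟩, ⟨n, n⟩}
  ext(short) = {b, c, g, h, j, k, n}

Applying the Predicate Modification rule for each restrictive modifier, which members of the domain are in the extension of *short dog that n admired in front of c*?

{g, n}

⟦that n admired⟧ = {x : ⟨n, x⟩ ∈ ⟦admired⟧} = {a, b, d, e, g, i, j, l, n}
⟦in front of c⟧ = {x : ⟨x, c⟩ ∈ ⟦in front of⟧} = {b, d, f, g, h, i, j, l, n}
⟦dog⟧ = {c, d, f, g, k, m, n}
… ∩ ⟦that n admired⟧ = {c, d, f, g, k, m, n} ∩ {a, b, d, e, g, i, j, l, n} = {d, g, n}
… ∩ ⟦in front of c⟧ = {d, g, n} ∩ {b, d, f, g, h, i, j, l, n} = {d, g, n}
… ∩ ⟦short⟧ = {d, g, n} ∩ {b, c, g, h, j, k, n} = {g, n}
So ⟦short dog that n admired in front of c⟧ = {g, n}.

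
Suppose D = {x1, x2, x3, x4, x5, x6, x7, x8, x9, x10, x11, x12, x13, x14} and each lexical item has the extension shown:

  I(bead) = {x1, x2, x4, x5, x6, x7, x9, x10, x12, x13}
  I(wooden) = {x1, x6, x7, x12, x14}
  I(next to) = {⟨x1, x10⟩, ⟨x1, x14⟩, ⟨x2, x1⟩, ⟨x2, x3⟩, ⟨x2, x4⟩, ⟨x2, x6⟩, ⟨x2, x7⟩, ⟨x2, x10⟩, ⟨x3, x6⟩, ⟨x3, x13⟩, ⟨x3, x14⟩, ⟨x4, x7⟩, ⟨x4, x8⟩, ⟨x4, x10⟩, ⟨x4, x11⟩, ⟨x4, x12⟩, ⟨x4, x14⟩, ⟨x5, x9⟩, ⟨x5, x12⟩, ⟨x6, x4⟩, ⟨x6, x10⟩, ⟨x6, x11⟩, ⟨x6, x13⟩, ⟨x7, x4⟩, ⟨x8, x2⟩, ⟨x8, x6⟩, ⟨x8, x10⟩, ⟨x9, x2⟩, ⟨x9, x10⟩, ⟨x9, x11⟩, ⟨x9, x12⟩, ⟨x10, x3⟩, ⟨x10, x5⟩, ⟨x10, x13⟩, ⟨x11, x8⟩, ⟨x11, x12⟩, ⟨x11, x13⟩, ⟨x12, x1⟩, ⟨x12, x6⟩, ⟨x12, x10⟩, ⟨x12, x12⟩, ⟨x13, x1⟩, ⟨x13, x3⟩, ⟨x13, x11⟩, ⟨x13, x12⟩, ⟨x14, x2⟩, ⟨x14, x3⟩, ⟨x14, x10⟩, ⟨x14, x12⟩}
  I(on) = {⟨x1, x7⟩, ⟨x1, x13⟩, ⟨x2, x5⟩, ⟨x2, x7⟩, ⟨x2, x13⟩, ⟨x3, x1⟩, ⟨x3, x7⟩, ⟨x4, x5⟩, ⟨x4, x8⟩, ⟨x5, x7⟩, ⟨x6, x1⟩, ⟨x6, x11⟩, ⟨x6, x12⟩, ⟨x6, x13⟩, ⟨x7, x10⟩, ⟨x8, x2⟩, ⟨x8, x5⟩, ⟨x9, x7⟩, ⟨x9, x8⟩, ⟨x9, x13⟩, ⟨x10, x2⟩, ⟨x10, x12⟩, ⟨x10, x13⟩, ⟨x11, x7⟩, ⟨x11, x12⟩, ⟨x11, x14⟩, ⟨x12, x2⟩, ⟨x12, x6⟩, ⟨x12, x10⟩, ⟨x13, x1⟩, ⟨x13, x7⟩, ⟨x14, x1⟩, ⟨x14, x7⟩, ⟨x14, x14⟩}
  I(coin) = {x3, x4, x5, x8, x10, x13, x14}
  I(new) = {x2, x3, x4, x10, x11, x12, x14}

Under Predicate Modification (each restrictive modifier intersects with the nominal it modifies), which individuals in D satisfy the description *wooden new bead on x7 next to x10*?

{}

⟦on x7⟧ = {x : ⟨x, x7⟩ ∈ ⟦on⟧} = {x1, x2, x3, x5, x9, x11, x13, x14}
⟦next to x10⟧ = {x : ⟨x, x10⟩ ∈ ⟦next to⟧} = {x1, x2, x4, x6, x8, x9, x12, x14}
⟦bead⟧ = {x1, x2, x4, x5, x6, x7, x9, x10, x12, x13}
… ∩ ⟦on x7⟧ = {x1, x2, x4, x5, x6, x7, x9, x10, x12, x13} ∩ {x1, x2, x3, x5, x9, x11, x13, x14} = {x1, x2, x5, x9, x13}
… ∩ ⟦next to x10⟧ = {x1, x2, x5, x9, x13} ∩ {x1, x2, x4, x6, x8, x9, x12, x14} = {x1, x2, x9}
… ∩ ⟦wooden⟧ = {x1, x2, x9} ∩ {x1, x6, x7, x12, x14} = {x1}
… ∩ ⟦new⟧ = {x1} ∩ {x2, x3, x4, x10, x11, x12, x14} = ∅
So ⟦wooden new bead on x7 next to x10⟧ = {}.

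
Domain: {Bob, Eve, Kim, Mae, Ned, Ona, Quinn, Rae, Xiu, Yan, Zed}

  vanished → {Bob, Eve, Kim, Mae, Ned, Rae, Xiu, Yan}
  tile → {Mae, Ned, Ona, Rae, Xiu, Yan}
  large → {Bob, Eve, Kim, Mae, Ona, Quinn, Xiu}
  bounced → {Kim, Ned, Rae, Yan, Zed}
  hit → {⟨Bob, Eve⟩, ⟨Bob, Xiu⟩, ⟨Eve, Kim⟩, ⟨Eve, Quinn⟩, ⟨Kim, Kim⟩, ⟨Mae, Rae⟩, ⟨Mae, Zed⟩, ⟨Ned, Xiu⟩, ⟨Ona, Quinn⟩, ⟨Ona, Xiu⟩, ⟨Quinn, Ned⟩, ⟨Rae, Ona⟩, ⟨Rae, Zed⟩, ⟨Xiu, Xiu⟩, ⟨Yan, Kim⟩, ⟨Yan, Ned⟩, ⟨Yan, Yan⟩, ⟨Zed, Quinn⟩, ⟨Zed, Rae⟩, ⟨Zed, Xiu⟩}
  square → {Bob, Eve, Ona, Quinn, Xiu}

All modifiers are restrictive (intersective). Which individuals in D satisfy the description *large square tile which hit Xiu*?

{Ona, Xiu}

⟦which hit Xiu⟧ = {x : ⟨x, Xiu⟩ ∈ ⟦hit⟧} = {Bob, Ned, Ona, Xiu, Zed}
⟦tile⟧ = {Mae, Ned, Ona, Rae, Xiu, Yan}
… ∩ ⟦which hit Xiu⟧ = {Mae, Ned, Ona, Rae, Xiu, Yan} ∩ {Bob, Ned, Ona, Xiu, Zed} = {Ned, Ona, Xiu}
… ∩ ⟦large⟧ = {Ned, Ona, Xiu} ∩ {Bob, Eve, Kim, Mae, Ona, Quinn, Xiu} = {Ona, Xiu}
… ∩ ⟦square⟧ = {Ona, Xiu} ∩ {Bob, Eve, Ona, Quinn, Xiu} = {Ona, Xiu}
So ⟦large square tile which hit Xiu⟧ = {Ona, Xiu}.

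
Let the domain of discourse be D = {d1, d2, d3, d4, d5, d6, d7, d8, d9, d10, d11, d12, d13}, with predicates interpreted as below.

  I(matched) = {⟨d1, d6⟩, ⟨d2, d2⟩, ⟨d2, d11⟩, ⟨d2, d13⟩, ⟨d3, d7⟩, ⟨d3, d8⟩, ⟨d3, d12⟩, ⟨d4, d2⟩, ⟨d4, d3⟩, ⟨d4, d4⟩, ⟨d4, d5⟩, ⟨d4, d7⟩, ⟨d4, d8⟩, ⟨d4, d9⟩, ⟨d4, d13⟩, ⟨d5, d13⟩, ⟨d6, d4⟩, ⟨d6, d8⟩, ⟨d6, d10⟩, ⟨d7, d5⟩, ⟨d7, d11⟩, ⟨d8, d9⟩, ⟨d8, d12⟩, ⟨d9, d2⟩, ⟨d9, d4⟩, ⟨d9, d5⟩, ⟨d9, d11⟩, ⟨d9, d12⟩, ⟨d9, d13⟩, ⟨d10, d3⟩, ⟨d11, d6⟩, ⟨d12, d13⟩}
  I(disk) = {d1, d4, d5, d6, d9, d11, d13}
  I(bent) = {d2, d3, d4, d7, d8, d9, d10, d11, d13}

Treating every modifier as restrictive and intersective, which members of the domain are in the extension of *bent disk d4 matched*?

{d4, d9, d13}

⟦d4 matched⟧ = {x : ⟨d4, x⟩ ∈ ⟦matched⟧} = {d2, d3, d4, d5, d7, d8, d9, d13}
⟦disk⟧ = {d1, d4, d5, d6, d9, d11, d13}
… ∩ ⟦d4 matched⟧ = {d1, d4, d5, d6, d9, d11, d13} ∩ {d2, d3, d4, d5, d7, d8, d9, d13} = {d4, d5, d9, d13}
… ∩ ⟦bent⟧ = {d4, d5, d9, d13} ∩ {d2, d3, d4, d7, d8, d9, d10, d11, d13} = {d4, d9, d13}
So ⟦bent disk d4 matched⟧ = {d4, d9, d13}.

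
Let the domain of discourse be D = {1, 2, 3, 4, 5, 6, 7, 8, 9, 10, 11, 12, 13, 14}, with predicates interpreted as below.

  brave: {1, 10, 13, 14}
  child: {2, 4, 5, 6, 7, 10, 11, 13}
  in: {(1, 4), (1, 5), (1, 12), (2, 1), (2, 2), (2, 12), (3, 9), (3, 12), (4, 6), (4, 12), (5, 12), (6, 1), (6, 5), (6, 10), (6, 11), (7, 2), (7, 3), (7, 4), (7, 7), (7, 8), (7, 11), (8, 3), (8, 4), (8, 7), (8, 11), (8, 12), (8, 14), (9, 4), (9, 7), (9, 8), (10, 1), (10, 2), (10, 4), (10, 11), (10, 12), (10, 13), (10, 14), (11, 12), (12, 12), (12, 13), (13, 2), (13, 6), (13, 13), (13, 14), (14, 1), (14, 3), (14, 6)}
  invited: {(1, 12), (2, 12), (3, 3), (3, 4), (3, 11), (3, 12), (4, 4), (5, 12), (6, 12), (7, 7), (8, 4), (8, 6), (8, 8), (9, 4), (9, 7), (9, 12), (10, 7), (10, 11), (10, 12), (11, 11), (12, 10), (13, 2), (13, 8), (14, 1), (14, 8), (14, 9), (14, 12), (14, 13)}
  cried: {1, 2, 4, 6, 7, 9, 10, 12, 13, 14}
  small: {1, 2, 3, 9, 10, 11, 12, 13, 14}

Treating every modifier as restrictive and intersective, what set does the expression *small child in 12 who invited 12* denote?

⟦in 12⟧ = {x : ⟨x, 12⟩ ∈ ⟦in⟧} = {1, 2, 3, 4, 5, 8, 10, 11, 12}
⟦who invited 12⟧ = {x : ⟨x, 12⟩ ∈ ⟦invited⟧} = {1, 2, 3, 5, 6, 9, 10, 14}
⟦child⟧ = {2, 4, 5, 6, 7, 10, 11, 13}
… ∩ ⟦in 12⟧ = {2, 4, 5, 6, 7, 10, 11, 13} ∩ {1, 2, 3, 4, 5, 8, 10, 11, 12} = {2, 4, 5, 10, 11}
… ∩ ⟦who invited 12⟧ = {2, 4, 5, 10, 11} ∩ {1, 2, 3, 5, 6, 9, 10, 14} = {2, 5, 10}
… ∩ ⟦small⟧ = {2, 5, 10} ∩ {1, 2, 3, 9, 10, 11, 12, 13, 14} = {2, 10}
So ⟦small child in 12 who invited 12⟧ = {2, 10}.

{2, 10}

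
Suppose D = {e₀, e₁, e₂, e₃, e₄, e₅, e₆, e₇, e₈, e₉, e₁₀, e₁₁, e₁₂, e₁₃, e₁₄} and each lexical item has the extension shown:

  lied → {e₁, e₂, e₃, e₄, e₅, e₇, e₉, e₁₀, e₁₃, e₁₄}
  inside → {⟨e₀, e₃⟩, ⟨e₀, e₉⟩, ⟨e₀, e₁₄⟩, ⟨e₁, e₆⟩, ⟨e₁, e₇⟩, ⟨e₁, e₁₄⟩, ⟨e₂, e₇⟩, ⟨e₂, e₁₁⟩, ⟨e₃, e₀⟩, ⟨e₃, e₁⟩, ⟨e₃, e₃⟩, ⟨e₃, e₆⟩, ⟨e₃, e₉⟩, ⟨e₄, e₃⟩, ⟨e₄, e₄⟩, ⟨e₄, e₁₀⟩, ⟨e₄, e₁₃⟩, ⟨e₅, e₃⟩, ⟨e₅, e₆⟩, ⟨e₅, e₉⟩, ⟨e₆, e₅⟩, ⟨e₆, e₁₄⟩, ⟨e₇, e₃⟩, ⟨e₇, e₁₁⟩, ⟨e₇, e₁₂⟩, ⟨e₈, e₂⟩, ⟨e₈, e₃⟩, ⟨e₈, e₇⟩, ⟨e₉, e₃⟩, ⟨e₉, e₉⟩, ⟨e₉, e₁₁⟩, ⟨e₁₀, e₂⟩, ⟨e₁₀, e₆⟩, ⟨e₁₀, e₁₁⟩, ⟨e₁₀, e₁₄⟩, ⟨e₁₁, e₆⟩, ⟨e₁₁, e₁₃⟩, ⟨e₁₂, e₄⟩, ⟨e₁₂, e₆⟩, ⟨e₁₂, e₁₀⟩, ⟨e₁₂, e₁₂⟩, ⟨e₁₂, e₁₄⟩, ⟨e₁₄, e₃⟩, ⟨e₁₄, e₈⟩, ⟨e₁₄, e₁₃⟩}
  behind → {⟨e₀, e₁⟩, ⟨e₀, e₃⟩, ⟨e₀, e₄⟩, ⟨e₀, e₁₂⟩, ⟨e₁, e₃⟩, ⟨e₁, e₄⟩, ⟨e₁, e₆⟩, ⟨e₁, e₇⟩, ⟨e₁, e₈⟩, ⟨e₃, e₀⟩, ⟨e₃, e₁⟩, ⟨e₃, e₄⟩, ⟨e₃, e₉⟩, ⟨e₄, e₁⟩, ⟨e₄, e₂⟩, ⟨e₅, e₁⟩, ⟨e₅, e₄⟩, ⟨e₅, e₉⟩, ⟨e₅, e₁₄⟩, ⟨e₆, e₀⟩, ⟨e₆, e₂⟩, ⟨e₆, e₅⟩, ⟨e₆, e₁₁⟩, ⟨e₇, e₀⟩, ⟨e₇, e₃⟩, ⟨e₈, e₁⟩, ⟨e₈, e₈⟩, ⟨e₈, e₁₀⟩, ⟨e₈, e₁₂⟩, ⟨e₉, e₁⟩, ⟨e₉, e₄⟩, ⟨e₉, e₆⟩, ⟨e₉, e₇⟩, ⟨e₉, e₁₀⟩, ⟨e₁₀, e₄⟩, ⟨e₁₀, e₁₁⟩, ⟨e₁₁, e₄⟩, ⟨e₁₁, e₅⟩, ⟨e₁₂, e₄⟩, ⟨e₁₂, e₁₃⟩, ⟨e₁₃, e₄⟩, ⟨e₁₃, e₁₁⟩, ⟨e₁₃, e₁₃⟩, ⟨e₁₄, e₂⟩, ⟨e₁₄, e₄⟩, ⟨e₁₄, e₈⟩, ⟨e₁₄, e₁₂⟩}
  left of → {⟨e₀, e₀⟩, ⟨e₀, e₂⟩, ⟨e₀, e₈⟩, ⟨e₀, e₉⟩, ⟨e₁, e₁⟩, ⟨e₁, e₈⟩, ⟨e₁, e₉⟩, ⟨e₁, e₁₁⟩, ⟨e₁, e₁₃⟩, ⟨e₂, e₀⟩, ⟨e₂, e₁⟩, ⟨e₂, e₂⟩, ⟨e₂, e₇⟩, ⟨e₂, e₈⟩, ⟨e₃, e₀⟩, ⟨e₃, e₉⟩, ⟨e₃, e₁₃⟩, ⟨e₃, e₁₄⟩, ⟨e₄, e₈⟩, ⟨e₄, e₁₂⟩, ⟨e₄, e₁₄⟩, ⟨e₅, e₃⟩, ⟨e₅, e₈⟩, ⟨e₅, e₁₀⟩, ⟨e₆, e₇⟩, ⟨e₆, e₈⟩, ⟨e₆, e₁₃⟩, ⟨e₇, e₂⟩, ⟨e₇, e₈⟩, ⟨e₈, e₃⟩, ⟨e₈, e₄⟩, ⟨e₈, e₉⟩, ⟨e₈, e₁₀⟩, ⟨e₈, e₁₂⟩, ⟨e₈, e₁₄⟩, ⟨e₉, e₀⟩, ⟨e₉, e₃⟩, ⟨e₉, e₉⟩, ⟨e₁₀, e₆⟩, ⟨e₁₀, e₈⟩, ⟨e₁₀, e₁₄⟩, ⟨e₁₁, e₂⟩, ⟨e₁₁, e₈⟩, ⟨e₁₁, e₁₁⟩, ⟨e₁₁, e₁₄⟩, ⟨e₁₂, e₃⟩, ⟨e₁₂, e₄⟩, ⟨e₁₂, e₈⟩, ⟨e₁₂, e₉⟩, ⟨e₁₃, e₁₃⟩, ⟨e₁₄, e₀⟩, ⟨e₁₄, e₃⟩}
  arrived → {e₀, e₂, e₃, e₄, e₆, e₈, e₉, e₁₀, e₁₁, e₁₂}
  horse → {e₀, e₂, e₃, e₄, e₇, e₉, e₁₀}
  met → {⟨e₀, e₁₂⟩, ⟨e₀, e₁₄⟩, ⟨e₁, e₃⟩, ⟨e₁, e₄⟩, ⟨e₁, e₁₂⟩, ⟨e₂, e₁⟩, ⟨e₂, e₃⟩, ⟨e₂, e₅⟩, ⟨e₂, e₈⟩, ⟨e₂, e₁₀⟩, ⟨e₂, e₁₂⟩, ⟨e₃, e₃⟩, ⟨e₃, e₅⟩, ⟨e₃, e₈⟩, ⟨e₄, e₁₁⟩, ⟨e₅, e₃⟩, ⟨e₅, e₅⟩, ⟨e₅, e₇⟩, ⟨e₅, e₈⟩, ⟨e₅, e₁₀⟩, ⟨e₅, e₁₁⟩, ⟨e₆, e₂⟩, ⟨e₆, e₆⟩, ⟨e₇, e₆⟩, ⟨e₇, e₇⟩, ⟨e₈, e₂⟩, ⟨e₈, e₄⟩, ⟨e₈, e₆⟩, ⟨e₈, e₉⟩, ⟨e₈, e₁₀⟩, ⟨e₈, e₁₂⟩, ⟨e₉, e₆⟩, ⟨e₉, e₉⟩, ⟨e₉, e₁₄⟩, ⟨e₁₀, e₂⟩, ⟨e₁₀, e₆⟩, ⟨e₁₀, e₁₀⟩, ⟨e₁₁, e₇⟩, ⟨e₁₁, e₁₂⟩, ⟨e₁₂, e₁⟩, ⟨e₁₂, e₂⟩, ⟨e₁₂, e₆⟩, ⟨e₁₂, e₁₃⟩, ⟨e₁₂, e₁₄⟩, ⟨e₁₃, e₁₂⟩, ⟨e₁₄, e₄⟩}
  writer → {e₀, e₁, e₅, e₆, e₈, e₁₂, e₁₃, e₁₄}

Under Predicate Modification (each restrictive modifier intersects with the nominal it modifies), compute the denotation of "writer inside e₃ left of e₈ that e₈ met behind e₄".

⟦inside e₃⟧ = {x : ⟨x, e₃⟩ ∈ ⟦inside⟧} = {e₀, e₃, e₄, e₅, e₇, e₈, e₉, e₁₄}
⟦left of e₈⟧ = {x : ⟨x, e₈⟩ ∈ ⟦left of⟧} = {e₀, e₁, e₂, e₄, e₅, e₆, e₇, e₁₀, e₁₁, e₁₂}
⟦that e₈ met⟧ = {x : ⟨e₈, x⟩ ∈ ⟦met⟧} = {e₂, e₄, e₆, e₉, e₁₀, e₁₂}
⟦behind e₄⟧ = {x : ⟨x, e₄⟩ ∈ ⟦behind⟧} = {e₀, e₁, e₃, e₅, e₉, e₁₀, e₁₁, e₁₂, e₁₃, e₁₄}
⟦writer⟧ = {e₀, e₁, e₅, e₆, e₈, e₁₂, e₁₃, e₁₄}
… ∩ ⟦inside e₃⟧ = {e₀, e₁, e₅, e₆, e₈, e₁₂, e₁₃, e₁₄} ∩ {e₀, e₃, e₄, e₅, e₇, e₈, e₉, e₁₄} = {e₀, e₅, e₈, e₁₄}
… ∩ ⟦left of e₈⟧ = {e₀, e₅, e₈, e₁₄} ∩ {e₀, e₁, e₂, e₄, e₅, e₆, e₇, e₁₀, e₁₁, e₁₂} = {e₀, e₅}
… ∩ ⟦that e₈ met⟧ = {e₀, e₅} ∩ {e₂, e₄, e₆, e₉, e₁₀, e₁₂} = ∅
… ∩ ⟦behind e₄⟧ = ∅ ∩ {e₀, e₁, e₃, e₅, e₉, e₁₀, e₁₁, e₁₂, e₁₃, e₁₄} = ∅
So ⟦writer inside e₃ left of e₈ that e₈ met behind e₄⟧ = ∅.

∅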